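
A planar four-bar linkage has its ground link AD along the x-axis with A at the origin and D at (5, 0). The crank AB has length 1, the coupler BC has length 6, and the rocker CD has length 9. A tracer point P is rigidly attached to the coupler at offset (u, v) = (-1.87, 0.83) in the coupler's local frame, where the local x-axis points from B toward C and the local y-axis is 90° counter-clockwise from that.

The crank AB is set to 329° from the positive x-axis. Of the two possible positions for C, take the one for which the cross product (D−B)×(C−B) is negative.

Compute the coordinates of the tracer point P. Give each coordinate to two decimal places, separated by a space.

A=(0,0), D=(5.00,0)
B = A + 1.00·(cos329°, sin329°) = (0.8572, -0.5150)
|BD| = 4.1747
circle(B,6.00) ∩ circle(D,9.00): a=-3.3022, h=5.0095
  candidates: C₊=(-3.0378,4.0488) cross=20.913; C₋=(-1.8018,-5.8937) cross=-20.913
  mode - wants cross < 0 → take C=(-1.8018,-5.8937) (cross=-20.913)
ex = (C−B)/|BC| = (-0.4432,-0.8964); ey = (0.8964,-0.4432)
P = B + -1.87·ex + 0.83·ey = (2.4299,0.7935)

2.43 0.79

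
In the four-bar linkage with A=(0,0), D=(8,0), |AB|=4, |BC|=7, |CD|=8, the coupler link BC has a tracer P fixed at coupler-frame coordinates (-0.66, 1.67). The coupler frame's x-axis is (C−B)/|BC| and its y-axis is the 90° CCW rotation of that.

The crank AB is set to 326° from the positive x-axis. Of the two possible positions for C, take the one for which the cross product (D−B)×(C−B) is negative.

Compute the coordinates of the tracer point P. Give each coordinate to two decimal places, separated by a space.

4.31 -0.74

A=(0,0), D=(8.00,0)
B = A + 4.00·(cos326°, sin326°) = (3.3162, -2.2368)
|BD| = 5.1905
circle(B,7.00) ∩ circle(D,8.00): a=1.1503, h=6.9048
  candidates: C₊=(1.3787,4.4898) cross=35.840; C₋=(7.3297,-7.9719) cross=-35.840
  mode - wants cross < 0 → take C=(7.3297,-7.9719) (cross=-35.840)
ex = (C−B)/|BC| = (0.5734,-0.8193); ey = (0.8193,0.5734)
P = B + -0.66·ex + 1.67·ey = (4.3060,-0.7385)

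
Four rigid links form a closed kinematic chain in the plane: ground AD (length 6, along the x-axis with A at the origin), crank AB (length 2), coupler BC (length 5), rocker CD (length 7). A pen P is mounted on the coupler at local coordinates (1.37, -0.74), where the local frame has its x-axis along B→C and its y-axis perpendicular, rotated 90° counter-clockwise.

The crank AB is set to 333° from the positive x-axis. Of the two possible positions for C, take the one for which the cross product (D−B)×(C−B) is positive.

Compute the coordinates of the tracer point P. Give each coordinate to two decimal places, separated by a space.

2.03 0.63

A=(0,0), D=(6.00,0)
B = A + 2.00·(cos333°, sin333°) = (1.7820, -0.9080)
|BD| = 4.3146
circle(B,5.00) ∩ circle(D,7.00): a=-0.6239, h=4.9609
  candidates: C₊=(0.1280,3.8105) cross=21.404; C₋=(2.2160,-5.8891) cross=-21.404
  mode + wants cross > 0 → take C=(0.1280,3.8105) (cross=21.404)
ex = (C−B)/|BC| = (-0.3308,0.9437); ey = (-0.9437,-0.3308)
P = B + 1.37·ex + -0.74·ey = (2.0272,0.6297)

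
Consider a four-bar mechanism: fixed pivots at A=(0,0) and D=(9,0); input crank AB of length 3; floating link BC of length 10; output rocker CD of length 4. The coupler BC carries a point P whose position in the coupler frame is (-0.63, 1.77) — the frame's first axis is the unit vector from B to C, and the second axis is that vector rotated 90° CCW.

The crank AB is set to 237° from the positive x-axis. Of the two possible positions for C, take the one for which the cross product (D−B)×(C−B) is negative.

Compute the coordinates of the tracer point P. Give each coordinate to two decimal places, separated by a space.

-2.01 -0.67

A=(0,0), D=(9.00,0)
B = A + 3.00·(cos237°, sin237°) = (-1.6339, -2.5160)
|BD| = 10.9275
circle(B,10.00) ∩ circle(D,4.00): a=9.3073, h=3.6572
  candidates: C₊=(6.5812,3.1858) cross=39.964; C₋=(8.2653,-3.9320) cross=-39.964
  mode - wants cross < 0 → take C=(8.2653,-3.9320) (cross=-39.964)
ex = (C−B)/|BC| = (0.9899,-0.1416); ey = (0.1416,0.9899)
P = B + -0.63·ex + 1.77·ey = (-2.0069,-0.6746)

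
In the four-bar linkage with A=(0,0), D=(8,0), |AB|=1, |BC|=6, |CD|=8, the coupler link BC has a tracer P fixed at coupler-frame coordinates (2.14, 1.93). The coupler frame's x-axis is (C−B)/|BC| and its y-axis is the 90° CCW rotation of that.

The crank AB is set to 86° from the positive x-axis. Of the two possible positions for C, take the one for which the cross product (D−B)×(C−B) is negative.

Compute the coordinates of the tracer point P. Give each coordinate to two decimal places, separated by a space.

2.48 -0.58

A=(0,0), D=(8.00,0)
B = A + 1.00·(cos86°, sin86°) = (0.0698, 0.9976)
|BD| = 7.9927
circle(B,6.00) ∩ circle(D,8.00): a=2.2448, h=5.5643
  candidates: C₊=(2.9915,6.2381) cross=44.474; C₋=(1.6025,-4.8034) cross=-44.474
  mode - wants cross < 0 → take C=(1.6025,-4.8034) (cross=-44.474)
ex = (C−B)/|BC| = (0.2555,-0.9668); ey = (0.9668,0.2555)
P = B + 2.14·ex + 1.93·ey = (2.4824,-0.5784)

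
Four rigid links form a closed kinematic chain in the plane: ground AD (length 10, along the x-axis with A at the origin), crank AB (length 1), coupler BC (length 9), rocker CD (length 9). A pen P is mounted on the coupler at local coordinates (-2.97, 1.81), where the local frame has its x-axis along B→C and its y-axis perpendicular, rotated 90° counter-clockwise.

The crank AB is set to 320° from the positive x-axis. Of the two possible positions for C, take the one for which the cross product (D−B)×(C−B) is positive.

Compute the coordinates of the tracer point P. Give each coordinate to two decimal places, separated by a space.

-2.19 -2.47

A=(0,0), D=(10.00,0)
B = A + 1.00·(cos320°, sin320°) = (0.7660, -0.6428)
|BD| = 9.2563
circle(B,9.00) ∩ circle(D,9.00): a=4.6282, h=7.7188
  candidates: C₊=(4.8470,7.3788) cross=71.448; C₋=(5.9190,-8.0216) cross=-71.448
  mode + wants cross > 0 → take C=(4.8470,7.3788) (cross=71.448)
ex = (C−B)/|BC| = (0.4534,0.8913); ey = (-0.8913,0.4534)
P = B + -2.97·ex + 1.81·ey = (-2.1939,-2.4692)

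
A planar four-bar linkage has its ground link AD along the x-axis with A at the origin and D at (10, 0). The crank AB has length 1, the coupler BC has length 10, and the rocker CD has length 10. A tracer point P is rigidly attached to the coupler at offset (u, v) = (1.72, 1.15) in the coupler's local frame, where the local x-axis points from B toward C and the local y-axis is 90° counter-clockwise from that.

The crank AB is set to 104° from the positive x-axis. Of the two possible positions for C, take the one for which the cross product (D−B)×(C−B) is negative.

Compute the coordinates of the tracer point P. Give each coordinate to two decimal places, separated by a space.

1.54 -0.09

A=(0,0), D=(10.00,0)
B = A + 1.00·(cos104°, sin104°) = (-0.2419, 0.9703)
|BD| = 10.2878
circle(B,10.00) ∩ circle(D,10.00): a=5.1439, h=8.5756
  candidates: C₊=(5.6878,9.0225) cross=88.224; C₋=(4.0702,-8.0522) cross=-88.224
  mode - wants cross < 0 → take C=(4.0702,-8.0522) (cross=-88.224)
ex = (C−B)/|BC| = (0.4312,-0.9022); ey = (0.9022,0.4312)
P = B + 1.72·ex + 1.15·ey = (1.5374,-0.0857)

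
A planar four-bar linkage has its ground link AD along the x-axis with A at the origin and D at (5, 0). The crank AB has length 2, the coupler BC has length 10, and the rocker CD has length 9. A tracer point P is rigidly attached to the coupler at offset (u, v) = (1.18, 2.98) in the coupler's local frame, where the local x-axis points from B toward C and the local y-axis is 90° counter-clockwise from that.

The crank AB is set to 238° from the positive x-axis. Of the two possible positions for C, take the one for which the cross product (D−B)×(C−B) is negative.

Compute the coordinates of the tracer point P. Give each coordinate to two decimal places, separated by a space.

1.92 -0.51

A=(0,0), D=(5.00,0)
B = A + 2.00·(cos238°, sin238°) = (-1.0598, -1.6961)
|BD| = 6.2927
circle(B,10.00) ∩ circle(D,9.00): a=4.6560, h=8.8499
  candidates: C₊=(1.0385,8.0813) cross=55.690; C₋=(5.8092,-8.9635) cross=-55.690
  mode - wants cross < 0 → take C=(5.8092,-8.9635) (cross=-55.690)
ex = (C−B)/|BC| = (0.6869,-0.7267); ey = (0.7267,0.6869)
P = B + 1.18·ex + 2.98·ey = (1.9164,-0.5067)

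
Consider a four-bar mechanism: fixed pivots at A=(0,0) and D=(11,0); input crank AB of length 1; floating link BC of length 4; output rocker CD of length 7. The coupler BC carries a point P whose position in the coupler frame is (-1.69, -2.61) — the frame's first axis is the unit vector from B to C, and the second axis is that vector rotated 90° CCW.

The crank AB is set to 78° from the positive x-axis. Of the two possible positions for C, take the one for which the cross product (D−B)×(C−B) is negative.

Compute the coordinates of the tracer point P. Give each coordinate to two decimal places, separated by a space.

A=(0,0), D=(11.00,0)
B = A + 1.00·(cos78°, sin78°) = (0.2079, 0.9781)
|BD| = 10.8363
circle(B,4.00) ∩ circle(D,7.00): a=3.8955, h=0.9083
  candidates: C₊=(4.1695,1.5311) cross=9.843; C₋=(4.0055,-0.2781) cross=-9.843
  mode - wants cross < 0 → take C=(4.0055,-0.2781) (cross=-9.843)
ex = (C−B)/|BC| = (0.9494,-0.3141); ey = (0.3141,0.9494)
P = B + -1.69·ex + -2.61·ey = (-2.2163,-0.9690)

-2.22 -0.97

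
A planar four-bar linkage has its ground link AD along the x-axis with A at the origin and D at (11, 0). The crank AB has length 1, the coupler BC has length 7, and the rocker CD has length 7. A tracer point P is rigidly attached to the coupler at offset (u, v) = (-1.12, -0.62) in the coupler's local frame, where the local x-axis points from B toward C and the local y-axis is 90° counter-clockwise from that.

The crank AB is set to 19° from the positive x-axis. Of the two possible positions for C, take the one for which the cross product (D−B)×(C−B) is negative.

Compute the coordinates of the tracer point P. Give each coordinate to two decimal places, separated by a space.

-0.28 0.70

A=(0,0), D=(11.00,0)
B = A + 1.00·(cos19°, sin19°) = (0.9455, 0.3256)
|BD| = 10.0598
circle(B,7.00) ∩ circle(D,7.00): a=5.0299, h=4.8683
  candidates: C₊=(6.1303,5.0285) cross=48.974; C₋=(5.8152,-4.7030) cross=-48.974
  mode - wants cross < 0 → take C=(5.8152,-4.7030) (cross=-48.974)
ex = (C−B)/|BC| = (0.6957,-0.7184); ey = (0.7184,0.6957)
P = B + -1.12·ex + -0.62·ey = (-0.2790,0.6988)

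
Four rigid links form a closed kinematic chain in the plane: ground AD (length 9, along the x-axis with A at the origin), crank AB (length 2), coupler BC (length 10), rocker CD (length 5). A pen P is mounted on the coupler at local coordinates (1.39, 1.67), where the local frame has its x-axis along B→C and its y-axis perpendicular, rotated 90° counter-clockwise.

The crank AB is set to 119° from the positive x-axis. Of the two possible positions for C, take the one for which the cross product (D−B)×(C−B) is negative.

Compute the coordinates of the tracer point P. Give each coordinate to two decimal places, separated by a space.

1.16 2.18

A=(0,0), D=(9.00,0)
B = A + 2.00·(cos119°, sin119°) = (-0.9696, 1.7492)
|BD| = 10.1219
circle(B,10.00) ∩ circle(D,5.00): a=8.7658, h=4.8126
  candidates: C₊=(8.4960,4.9745) cross=48.713; C₋=(6.8326,-4.5058) cross=-48.713
  mode - wants cross < 0 → take C=(6.8326,-4.5058) (cross=-48.713)
ex = (C−B)/|BC| = (0.7802,-0.6255); ey = (0.6255,0.7802)
P = B + 1.39·ex + 1.67·ey = (1.1595,2.1828)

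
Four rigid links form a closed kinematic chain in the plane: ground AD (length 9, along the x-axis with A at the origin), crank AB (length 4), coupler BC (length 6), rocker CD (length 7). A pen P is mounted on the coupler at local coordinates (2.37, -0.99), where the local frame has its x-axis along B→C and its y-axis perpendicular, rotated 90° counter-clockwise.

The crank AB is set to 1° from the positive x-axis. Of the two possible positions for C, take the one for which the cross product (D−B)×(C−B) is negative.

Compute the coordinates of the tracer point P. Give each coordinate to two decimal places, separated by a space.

3.47 -2.44

A=(0,0), D=(9.00,0)
B = A + 4.00·(cos1°, sin1°) = (3.9994, 0.0698)
|BD| = 5.0011
circle(B,6.00) ∩ circle(D,7.00): a=1.2008, h=5.8786
  candidates: C₊=(5.2822,5.9311) cross=29.399; C₋=(5.1180,-5.8250) cross=-29.399
  mode - wants cross < 0 → take C=(5.1180,-5.8250) (cross=-29.399)
ex = (C−B)/|BC| = (0.1864,-0.9825); ey = (0.9825,0.1864)
P = B + 2.37·ex + -0.99·ey = (3.4686,-2.4432)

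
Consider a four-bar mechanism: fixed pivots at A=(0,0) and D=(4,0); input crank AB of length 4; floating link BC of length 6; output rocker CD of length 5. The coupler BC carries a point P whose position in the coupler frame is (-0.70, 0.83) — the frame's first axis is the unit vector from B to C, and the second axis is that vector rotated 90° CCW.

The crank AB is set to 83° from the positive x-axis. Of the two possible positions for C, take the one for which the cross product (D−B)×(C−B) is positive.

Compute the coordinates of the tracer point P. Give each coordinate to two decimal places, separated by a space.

A=(0,0), D=(4.00,0)
B = A + 4.00·(cos83°, sin83°) = (0.4875, 3.9702)
|BD| = 5.3010
circle(B,6.00) ∩ circle(D,5.00): a=3.6880, h=4.7327
  candidates: C₊=(6.4758,4.3440) cross=25.088; C₋=(-0.6133,-1.9280) cross=-25.088
  mode + wants cross > 0 → take C=(6.4758,4.3440) (cross=25.088)
ex = (C−B)/|BC| = (0.9981,0.0623); ey = (-0.0623,0.9981)
P = B + -0.70·ex + 0.83·ey = (-0.2629,4.7550)

-0.26 4.75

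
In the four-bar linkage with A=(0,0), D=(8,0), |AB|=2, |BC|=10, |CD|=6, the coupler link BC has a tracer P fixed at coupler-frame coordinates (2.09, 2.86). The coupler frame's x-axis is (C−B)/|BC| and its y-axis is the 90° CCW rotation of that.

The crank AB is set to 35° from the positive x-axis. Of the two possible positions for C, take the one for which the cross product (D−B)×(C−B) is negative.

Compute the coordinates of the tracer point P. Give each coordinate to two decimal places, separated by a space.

A=(0,0), D=(8.00,0)
B = A + 2.00·(cos35°, sin35°) = (1.6383, 1.1472)
|BD| = 6.4643
circle(B,10.00) ∩ circle(D,6.00): a=8.1824, h=5.7487
  candidates: C₊=(10.7110,5.3526) cross=37.162; C₋=(8.6707,-5.9624) cross=-37.162
  mode - wants cross < 0 → take C=(8.6707,-5.9624) (cross=-37.162)
ex = (C−B)/|BC| = (0.7032,-0.7110); ey = (0.7110,0.7032)
P = B + 2.09·ex + 2.86·ey = (5.1414,1.6725)

5.14 1.67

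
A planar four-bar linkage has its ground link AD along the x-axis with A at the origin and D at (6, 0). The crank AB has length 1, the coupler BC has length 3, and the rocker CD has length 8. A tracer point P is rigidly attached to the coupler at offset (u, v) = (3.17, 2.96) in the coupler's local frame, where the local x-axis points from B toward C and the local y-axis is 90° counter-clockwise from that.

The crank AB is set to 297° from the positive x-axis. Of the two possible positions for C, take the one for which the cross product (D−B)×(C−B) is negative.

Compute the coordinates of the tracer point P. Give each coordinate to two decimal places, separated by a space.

1.06 -5.19

A=(0,0), D=(6.00,0)
B = A + 1.00·(cos297°, sin297°) = (0.4540, -0.8910)
|BD| = 5.6171
circle(B,3.00) ∩ circle(D,8.00): a=-2.0872, h=2.1549
  candidates: C₊=(-1.9486,0.9056) cross=12.104; C₋=(-1.2649,-3.3497) cross=-12.104
  mode - wants cross < 0 → take C=(-1.2649,-3.3497) (cross=-12.104)
ex = (C−B)/|BC| = (-0.5730,-0.8196); ey = (0.8196,-0.5730)
P = B + 3.17·ex + 2.96·ey = (1.0636,-5.1851)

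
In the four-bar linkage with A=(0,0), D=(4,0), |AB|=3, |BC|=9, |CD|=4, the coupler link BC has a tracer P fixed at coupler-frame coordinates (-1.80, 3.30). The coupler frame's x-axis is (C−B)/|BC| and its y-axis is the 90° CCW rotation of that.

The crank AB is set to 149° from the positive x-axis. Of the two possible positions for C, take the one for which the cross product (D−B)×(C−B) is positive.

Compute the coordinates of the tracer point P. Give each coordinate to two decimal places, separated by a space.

A=(0,0), D=(4.00,0)
B = A + 3.00·(cos149°, sin149°) = (-2.5715, 1.5451)
|BD| = 6.7507
circle(B,9.00) ∩ circle(D,4.00): a=8.1897, h=3.7322
  candidates: C₊=(6.2550,3.3038) cross=25.195; C₋=(4.5465,-3.9625) cross=-25.195
  mode + wants cross > 0 → take C=(6.2550,3.3038) (cross=25.195)
ex = (C−B)/|BC| = (0.9807,0.1954); ey = (-0.1954,0.9807)
P = B + -1.80·ex + 3.30·ey = (-4.9816,4.4298)

-4.98 4.43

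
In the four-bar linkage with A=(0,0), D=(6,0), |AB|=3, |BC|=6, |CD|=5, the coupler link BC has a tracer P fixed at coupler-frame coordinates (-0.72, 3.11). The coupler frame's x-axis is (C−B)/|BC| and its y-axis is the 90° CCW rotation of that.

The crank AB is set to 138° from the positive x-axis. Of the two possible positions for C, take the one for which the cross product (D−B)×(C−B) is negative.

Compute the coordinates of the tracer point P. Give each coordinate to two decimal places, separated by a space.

-0.35 4.58

A=(0,0), D=(6.00,0)
B = A + 3.00·(cos138°, sin138°) = (-2.2294, 2.0074)
|BD| = 8.4707
circle(B,6.00) ∩ circle(D,5.00): a=4.8847, h=3.4843
  candidates: C₊=(3.3418,4.2348) cross=29.514; C₋=(1.6904,-2.5352) cross=-29.514
  mode - wants cross < 0 → take C=(1.6904,-2.5352) (cross=-29.514)
ex = (C−B)/|BC| = (0.6533,-0.7571); ey = (0.7571,0.6533)
P = B + -0.72·ex + 3.11·ey = (-0.3452,4.5843)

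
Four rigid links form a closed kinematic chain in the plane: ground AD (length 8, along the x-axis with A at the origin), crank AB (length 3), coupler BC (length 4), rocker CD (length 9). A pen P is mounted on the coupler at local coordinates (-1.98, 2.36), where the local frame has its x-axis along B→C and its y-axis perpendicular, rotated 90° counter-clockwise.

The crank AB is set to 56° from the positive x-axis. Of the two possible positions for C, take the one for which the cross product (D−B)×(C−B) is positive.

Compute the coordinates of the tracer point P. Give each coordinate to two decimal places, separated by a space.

-0.72 0.56

A=(0,0), D=(8.00,0)
B = A + 3.00·(cos56°, sin56°) = (1.6776, 2.4871)
|BD| = 6.7940
circle(B,4.00) ∩ circle(D,9.00): a=-1.3866, h=3.7520
  candidates: C₊=(1.7607,6.4862) cross=25.491; C₋=(-0.9863,-0.4968) cross=-25.491
  mode + wants cross > 0 → take C=(1.7607,6.4862) (cross=25.491)
ex = (C−B)/|BC| = (0.0208,0.9998); ey = (-0.9998,0.0208)
P = B + -1.98·ex + 2.36·ey = (-0.7231,0.5566)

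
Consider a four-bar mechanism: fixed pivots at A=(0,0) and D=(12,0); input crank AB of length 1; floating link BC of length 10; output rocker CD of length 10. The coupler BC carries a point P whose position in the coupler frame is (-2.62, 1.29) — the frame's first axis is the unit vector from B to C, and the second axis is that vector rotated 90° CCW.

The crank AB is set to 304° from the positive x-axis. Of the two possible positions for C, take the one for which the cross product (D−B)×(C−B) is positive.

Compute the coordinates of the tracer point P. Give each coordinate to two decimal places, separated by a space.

-1.89 -2.42

A=(0,0), D=(12.00,0)
B = A + 1.00·(cos304°, sin304°) = (0.5592, -0.8290)
|BD| = 11.4708
circle(B,10.00) ∩ circle(D,10.00): a=5.7354, h=8.1918
  candidates: C₊=(5.6875,7.7558) cross=93.966; C₋=(6.8716,-8.5849) cross=-93.966
  mode + wants cross > 0 → take C=(5.6875,7.7558) (cross=93.966)
ex = (C−B)/|BC| = (0.5128,0.8585); ey = (-0.8585,0.5128)
P = B + -2.62·ex + 1.29·ey = (-1.8919,-2.4167)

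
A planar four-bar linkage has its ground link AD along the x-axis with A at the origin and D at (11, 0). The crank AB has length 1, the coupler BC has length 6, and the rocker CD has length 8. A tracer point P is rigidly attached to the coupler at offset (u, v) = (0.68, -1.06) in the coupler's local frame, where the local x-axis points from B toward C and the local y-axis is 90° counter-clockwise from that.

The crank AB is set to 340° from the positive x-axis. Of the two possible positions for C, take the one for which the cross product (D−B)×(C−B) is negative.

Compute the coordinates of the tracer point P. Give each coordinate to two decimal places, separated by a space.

A=(0,0), D=(11.00,0)
B = A + 1.00·(cos340°, sin340°) = (0.9397, -0.3420)
|BD| = 10.0661
circle(B,6.00) ∩ circle(D,8.00): a=3.6423, h=4.7680
  candidates: C₊=(4.4178,4.5470) cross=47.995; C₋=(4.7418,-4.9835) cross=-47.995
  mode - wants cross < 0 → take C=(4.7418,-4.9835) (cross=-47.995)
ex = (C−B)/|BC| = (0.6337,-0.7736); ey = (0.7736,0.6337)
P = B + 0.68·ex + -1.06·ey = (0.5506,-1.5398)

0.55 -1.54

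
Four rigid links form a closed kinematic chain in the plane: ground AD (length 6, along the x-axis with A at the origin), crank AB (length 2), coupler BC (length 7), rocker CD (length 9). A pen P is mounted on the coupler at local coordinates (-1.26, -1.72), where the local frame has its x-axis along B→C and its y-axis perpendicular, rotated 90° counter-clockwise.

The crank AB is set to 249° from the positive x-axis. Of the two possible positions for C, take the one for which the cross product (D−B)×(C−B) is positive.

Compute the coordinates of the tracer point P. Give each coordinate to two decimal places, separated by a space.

A=(0,0), D=(6.00,0)
B = A + 2.00·(cos249°, sin249°) = (-0.7167, -1.8672)
|BD| = 6.9714
circle(B,7.00) ∩ circle(D,9.00): a=1.1906, h=6.8980
  candidates: C₊=(-1.4171,5.0977) cross=48.089; C₋=(2.2779,-8.1943) cross=-48.089
  mode + wants cross > 0 → take C=(-1.4171,5.0977) (cross=48.089)
ex = (C−B)/|BC| = (-0.1001,0.9950); ey = (-0.9950,-0.1001)
P = B + -1.26·ex + -1.72·ey = (1.1207,-2.9488)

1.12 -2.95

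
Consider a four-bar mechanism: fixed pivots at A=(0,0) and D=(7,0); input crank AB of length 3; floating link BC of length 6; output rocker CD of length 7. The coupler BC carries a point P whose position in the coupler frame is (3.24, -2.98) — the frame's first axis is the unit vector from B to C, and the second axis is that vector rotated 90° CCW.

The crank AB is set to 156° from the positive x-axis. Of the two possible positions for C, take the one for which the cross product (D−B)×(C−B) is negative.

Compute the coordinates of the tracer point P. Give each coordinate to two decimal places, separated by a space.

-3.10 -3.17

A=(0,0), D=(7.00,0)
B = A + 3.00·(cos156°, sin156°) = (-2.7406, 1.2202)
|BD| = 9.8168
circle(B,6.00) ∩ circle(D,7.00): a=4.2463, h=4.2390
  candidates: C₊=(1.9996,4.8986) cross=41.614; C₋=(0.9458,-3.5137) cross=-41.614
  mode - wants cross < 0 → take C=(0.9458,-3.5137) (cross=-41.614)
ex = (C−B)/|BC| = (0.6144,-0.7890); ey = (0.7890,0.6144)
P = B + 3.24·ex + -2.98·ey = (-3.1012,-3.1670)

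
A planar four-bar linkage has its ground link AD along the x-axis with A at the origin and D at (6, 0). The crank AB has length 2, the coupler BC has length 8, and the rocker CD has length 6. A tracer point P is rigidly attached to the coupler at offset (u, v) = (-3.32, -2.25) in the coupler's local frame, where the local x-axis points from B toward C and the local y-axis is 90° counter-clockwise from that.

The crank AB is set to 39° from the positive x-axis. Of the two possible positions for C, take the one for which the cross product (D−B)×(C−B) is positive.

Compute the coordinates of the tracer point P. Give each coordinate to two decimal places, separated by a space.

-0.05 -2.42

A=(0,0), D=(6.00,0)
B = A + 2.00·(cos39°, sin39°) = (1.5543, 1.2586)
|BD| = 4.6204
circle(B,8.00) ∩ circle(D,6.00): a=5.3402, h=5.9567
  candidates: C₊=(8.3152,5.5353) cross=27.522; C₋=(5.0699,-5.9275) cross=-27.522
  mode + wants cross > 0 → take C=(8.3152,5.5353) (cross=27.522)
ex = (C−B)/|BC| = (0.8451,0.5346); ey = (-0.5346,0.8451)
P = B + -3.32·ex + -2.25·ey = (-0.0487,-2.4177)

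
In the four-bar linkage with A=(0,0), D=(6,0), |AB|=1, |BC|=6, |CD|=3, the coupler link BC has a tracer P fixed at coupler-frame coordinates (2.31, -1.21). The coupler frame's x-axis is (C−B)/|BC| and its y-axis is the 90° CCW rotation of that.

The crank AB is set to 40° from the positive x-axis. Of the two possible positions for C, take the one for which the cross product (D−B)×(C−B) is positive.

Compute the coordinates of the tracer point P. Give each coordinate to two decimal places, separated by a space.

A=(0,0), D=(6.00,0)
B = A + 1.00·(cos40°, sin40°) = (0.7660, 0.6428)
|BD| = 5.2733
circle(B,6.00) ∩ circle(D,3.00): a=5.1967, h=2.9990
  candidates: C₊=(6.2896,2.9860) cross=15.815; C₋=(5.5584,-2.9673) cross=-15.815
  mode + wants cross > 0 → take C=(6.2896,2.9860) (cross=15.815)
ex = (C−B)/|BC| = (0.9206,0.3905); ey = (-0.3905,0.9206)
P = B + 2.31·ex + -1.21·ey = (3.3652,0.4310)

3.37 0.43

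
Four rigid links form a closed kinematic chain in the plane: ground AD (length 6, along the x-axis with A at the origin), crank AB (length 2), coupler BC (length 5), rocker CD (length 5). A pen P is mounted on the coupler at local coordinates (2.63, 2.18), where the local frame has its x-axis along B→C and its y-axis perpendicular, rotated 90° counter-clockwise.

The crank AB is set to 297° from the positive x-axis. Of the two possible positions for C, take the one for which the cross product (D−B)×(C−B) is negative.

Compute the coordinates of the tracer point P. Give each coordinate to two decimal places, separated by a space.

A=(0,0), D=(6.00,0)
B = A + 2.00·(cos297°, sin297°) = (0.9080, -1.7820)
|BD| = 5.3948
circle(B,5.00) ∩ circle(D,5.00): a=2.6974, h=4.2100
  candidates: C₊=(2.0634,3.0827) cross=22.712; C₋=(4.8446,-4.8647) cross=-22.712
  mode - wants cross < 0 → take C=(4.8446,-4.8647) (cross=-22.712)
ex = (C−B)/|BC| = (0.7873,-0.6165); ey = (0.6165,0.7873)
P = B + 2.63·ex + 2.18·ey = (4.3227,-1.6871)

4.32 -1.69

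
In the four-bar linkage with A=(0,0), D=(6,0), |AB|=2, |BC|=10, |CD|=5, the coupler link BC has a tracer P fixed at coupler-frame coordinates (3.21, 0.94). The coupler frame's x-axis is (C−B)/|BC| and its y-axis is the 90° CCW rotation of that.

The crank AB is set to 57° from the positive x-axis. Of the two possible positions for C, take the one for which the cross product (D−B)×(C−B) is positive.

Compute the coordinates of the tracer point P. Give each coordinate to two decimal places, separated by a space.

4.40 2.16

A=(0,0), D=(6.00,0)
B = A + 2.00·(cos57°, sin57°) = (1.0893, 1.6773)
|BD| = 5.1893
circle(B,10.00) ∩ circle(D,5.00): a=9.8211, h=1.8832
  candidates: C₊=(10.9919,0.2850) cross=9.773; C₋=(9.7744,-3.2793) cross=-9.773
  mode + wants cross > 0 → take C=(10.9919,0.2850) (cross=9.773)
ex = (C−B)/|BC| = (0.9903,-0.1392); ey = (0.1392,0.9903)
P = B + 3.21·ex + 0.94·ey = (4.3989,2.1612)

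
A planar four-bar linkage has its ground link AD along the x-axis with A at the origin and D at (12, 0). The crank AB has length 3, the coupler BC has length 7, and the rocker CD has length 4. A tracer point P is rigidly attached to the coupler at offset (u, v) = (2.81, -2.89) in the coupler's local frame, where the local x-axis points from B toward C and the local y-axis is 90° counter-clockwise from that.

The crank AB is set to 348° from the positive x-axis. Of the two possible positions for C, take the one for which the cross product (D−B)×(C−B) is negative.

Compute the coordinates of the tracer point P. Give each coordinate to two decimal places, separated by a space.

A=(0,0), D=(12.00,0)
B = A + 3.00·(cos348°, sin348°) = (2.9344, -0.6237)
|BD| = 9.0870
circle(B,7.00) ∩ circle(D,4.00): a=6.3593, h=2.9257
  candidates: C₊=(9.0779,2.7315) cross=26.586; C₋=(9.4795,-3.1060) cross=-26.586
  mode - wants cross < 0 → take C=(9.4795,-3.1060) (cross=-26.586)
ex = (C−B)/|BC| = (0.9350,-0.3546); ey = (0.3546,0.9350)
P = B + 2.81·ex + -2.89·ey = (4.5370,-4.3224)

4.54 -4.32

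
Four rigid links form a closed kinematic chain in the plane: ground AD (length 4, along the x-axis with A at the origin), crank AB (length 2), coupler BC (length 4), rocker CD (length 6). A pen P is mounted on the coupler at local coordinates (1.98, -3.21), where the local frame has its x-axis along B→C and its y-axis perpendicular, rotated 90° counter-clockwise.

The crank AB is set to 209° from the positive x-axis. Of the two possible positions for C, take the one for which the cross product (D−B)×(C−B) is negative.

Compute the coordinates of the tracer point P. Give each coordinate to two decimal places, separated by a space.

-3.71 -4.19

A=(0,0), D=(4.00,0)
B = A + 2.00·(cos209°, sin209°) = (-1.7492, -0.9696)
|BD| = 5.8304
circle(B,4.00) ∩ circle(D,6.00): a=1.2001, h=3.8157
  candidates: C₊=(-1.2004,2.9926) cross=22.247; C₋=(0.0687,-4.5326) cross=-22.247
  mode - wants cross < 0 → take C=(0.0687,-4.5326) (cross=-22.247)
ex = (C−B)/|BC| = (0.4545,-0.8908); ey = (0.8908,0.4545)
P = B + 1.98·ex + -3.21·ey = (-3.7087,-4.1922)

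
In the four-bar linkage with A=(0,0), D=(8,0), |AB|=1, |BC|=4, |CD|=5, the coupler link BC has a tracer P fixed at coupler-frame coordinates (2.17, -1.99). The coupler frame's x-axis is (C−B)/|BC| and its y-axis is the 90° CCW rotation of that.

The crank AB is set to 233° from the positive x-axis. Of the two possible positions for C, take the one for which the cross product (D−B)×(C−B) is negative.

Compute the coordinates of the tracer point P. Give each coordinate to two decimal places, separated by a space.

1.07 -3.22

A=(0,0), D=(8.00,0)
B = A + 1.00·(cos233°, sin233°) = (-0.6018, -0.7986)
|BD| = 8.6388
circle(B,4.00) ∩ circle(D,5.00): a=3.7985, h=1.2536
  candidates: C₊=(3.0645,0.8007) cross=10.829; C₋=(3.2963,-1.6957) cross=-10.829
  mode - wants cross < 0 → take C=(3.2963,-1.6957) (cross=-10.829)
ex = (C−B)/|BC| = (0.9745,-0.2243); ey = (0.2243,0.9745)
P = B + 2.17·ex + -1.99·ey = (1.0666,-3.2246)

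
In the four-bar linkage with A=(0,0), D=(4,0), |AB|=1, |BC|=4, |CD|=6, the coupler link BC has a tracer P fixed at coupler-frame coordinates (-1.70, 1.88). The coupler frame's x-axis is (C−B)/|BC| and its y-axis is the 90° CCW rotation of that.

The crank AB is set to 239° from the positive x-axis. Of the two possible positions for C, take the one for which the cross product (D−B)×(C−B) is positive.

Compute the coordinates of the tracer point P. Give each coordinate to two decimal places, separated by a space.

-2.11 -2.83

A=(0,0), D=(4.00,0)
B = A + 1.00·(cos239°, sin239°) = (-0.5150, -0.8572)
|BD| = 4.5957
circle(B,4.00) ∩ circle(D,6.00): a=0.1219, h=3.9981
  candidates: C₊=(-1.1410,3.0935) cross=18.374; C₋=(0.3504,-4.7624) cross=-18.374
  mode + wants cross > 0 → take C=(-1.1410,3.0935) (cross=18.374)
ex = (C−B)/|BC| = (-0.1565,0.9877); ey = (-0.9877,-0.1565)
P = B + -1.70·ex + 1.88·ey = (-2.1058,-2.8304)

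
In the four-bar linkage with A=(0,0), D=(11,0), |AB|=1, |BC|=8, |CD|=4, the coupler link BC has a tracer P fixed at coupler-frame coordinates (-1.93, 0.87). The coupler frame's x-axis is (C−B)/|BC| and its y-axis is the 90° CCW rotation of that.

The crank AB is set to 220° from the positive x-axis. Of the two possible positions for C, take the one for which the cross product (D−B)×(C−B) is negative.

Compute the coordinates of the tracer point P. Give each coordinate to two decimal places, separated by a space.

-2.62 0.38

A=(0,0), D=(11.00,0)
B = A + 1.00·(cos220°, sin220°) = (-0.7660, -0.6428)
|BD| = 11.7836
circle(B,8.00) ∩ circle(D,4.00): a=7.9285, h=1.0670
  candidates: C₊=(7.0925,0.8551) cross=12.573; C₋=(7.2089,-1.2757) cross=-12.573
  mode - wants cross < 0 → take C=(7.2089,-1.2757) (cross=-12.573)
ex = (C−B)/|BC| = (0.9969,-0.0791); ey = (0.0791,0.9969)
P = B + -1.93·ex + 0.87·ey = (-2.6212,0.3772)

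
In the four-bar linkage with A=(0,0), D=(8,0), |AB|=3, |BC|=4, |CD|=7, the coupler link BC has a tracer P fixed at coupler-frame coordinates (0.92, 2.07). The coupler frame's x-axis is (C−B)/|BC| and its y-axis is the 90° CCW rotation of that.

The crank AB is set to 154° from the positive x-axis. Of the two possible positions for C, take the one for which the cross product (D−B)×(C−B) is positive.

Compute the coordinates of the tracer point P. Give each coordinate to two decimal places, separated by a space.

A=(0,0), D=(8.00,0)
B = A + 3.00·(cos154°, sin154°) = (-2.6964, 1.3151)
|BD| = 10.7769
circle(B,4.00) ∩ circle(D,7.00): a=3.8574, h=1.0585
  candidates: C₊=(1.2614,1.8950) cross=11.407; C₋=(1.0030,-0.2062) cross=-11.407
  mode + wants cross > 0 → take C=(1.2614,1.8950) (cross=11.407)
ex = (C−B)/|BC| = (0.9894,0.1450); ey = (-0.1450,0.9894)
P = B + 0.92·ex + 2.07·ey = (-2.0862,3.4966)

-2.09 3.50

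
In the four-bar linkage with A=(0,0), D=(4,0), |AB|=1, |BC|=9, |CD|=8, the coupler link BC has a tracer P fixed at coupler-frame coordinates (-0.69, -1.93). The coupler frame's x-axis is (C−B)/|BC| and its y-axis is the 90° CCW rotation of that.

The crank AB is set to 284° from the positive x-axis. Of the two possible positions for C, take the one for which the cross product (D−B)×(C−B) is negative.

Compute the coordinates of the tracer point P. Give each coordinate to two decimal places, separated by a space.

-1.66 -1.74

A=(0,0), D=(4.00,0)
B = A + 1.00·(cos284°, sin284°) = (0.2419, -0.9703)
|BD| = 3.8813
circle(B,9.00) ∩ circle(D,8.00): a=4.1306, h=7.9961
  candidates: C₊=(2.2424,7.8045) cross=31.035; C₋=(6.2404,-7.6799) cross=-31.035
  mode - wants cross < 0 → take C=(6.2404,-7.6799) (cross=-31.035)
ex = (C−B)/|BC| = (0.6665,-0.7455); ey = (0.7455,0.6665)
P = B + -0.69·ex + -1.93·ey = (-1.6568,-1.7422)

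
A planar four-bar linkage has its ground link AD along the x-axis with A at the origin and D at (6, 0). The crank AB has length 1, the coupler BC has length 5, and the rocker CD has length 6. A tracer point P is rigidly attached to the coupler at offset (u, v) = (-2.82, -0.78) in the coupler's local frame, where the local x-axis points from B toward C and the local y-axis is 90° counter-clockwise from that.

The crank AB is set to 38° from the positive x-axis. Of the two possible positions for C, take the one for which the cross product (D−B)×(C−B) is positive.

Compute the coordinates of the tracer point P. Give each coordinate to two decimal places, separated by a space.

0.30 -2.27

A=(0,0), D=(6.00,0)
B = A + 1.00·(cos38°, sin38°) = (0.7880, 0.6157)
|BD| = 5.2482
circle(B,5.00) ∩ circle(D,6.00): a=1.5761, h=4.7451
  candidates: C₊=(2.9099,5.1431) cross=24.903; C₋=(1.7966,-4.2816) cross=-24.903
  mode + wants cross > 0 → take C=(2.9099,5.1431) (cross=24.903)
ex = (C−B)/|BC| = (0.4244,0.9055); ey = (-0.9055,0.4244)
P = B + -2.82·ex + -0.78·ey = (0.2975,-2.2688)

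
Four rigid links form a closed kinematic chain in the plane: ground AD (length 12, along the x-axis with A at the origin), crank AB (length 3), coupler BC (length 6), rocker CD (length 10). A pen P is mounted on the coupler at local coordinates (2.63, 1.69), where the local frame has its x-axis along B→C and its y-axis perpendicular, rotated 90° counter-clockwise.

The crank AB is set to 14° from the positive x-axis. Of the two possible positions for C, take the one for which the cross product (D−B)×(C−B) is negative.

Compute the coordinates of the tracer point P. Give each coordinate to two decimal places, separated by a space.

4.85 -1.73

A=(0,0), D=(12.00,0)
B = A + 3.00·(cos14°, sin14°) = (2.9109, 0.7258)
|BD| = 9.1180
circle(B,6.00) ∩ circle(D,10.00): a=1.0495, h=5.9075
  candidates: C₊=(4.4273,6.5310) cross=53.865; C₋=(3.4868,-5.2465) cross=-53.865
  mode - wants cross < 0 → take C=(3.4868,-5.2465) (cross=-53.865)
ex = (C−B)/|BC| = (0.0960,-0.9954); ey = (0.9954,0.0960)
P = B + 2.63·ex + 1.69·ey = (4.8455,-1.7299)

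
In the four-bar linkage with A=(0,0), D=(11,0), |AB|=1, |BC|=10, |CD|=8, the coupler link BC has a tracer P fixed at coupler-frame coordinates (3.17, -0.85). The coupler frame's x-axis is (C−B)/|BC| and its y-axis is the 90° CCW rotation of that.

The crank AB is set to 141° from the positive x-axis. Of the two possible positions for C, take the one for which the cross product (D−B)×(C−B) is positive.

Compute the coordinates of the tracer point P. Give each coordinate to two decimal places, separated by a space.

A=(0,0), D=(11.00,0)
B = A + 1.00·(cos141°, sin141°) = (-0.7771, 0.6293)
|BD| = 11.7939
circle(B,10.00) ∩ circle(D,8.00): a=7.4232, h=6.7005
  candidates: C₊=(6.9930,6.9242) cross=79.025; C₋=(6.2779,-6.4577) cross=-79.025
  mode + wants cross > 0 → take C=(6.9930,6.9242) (cross=79.025)
ex = (C−B)/|BC| = (0.7770,0.6295); ey = (-0.6295,0.7770)
P = B + 3.17·ex + -0.85·ey = (2.2210,1.9643)

2.22 1.96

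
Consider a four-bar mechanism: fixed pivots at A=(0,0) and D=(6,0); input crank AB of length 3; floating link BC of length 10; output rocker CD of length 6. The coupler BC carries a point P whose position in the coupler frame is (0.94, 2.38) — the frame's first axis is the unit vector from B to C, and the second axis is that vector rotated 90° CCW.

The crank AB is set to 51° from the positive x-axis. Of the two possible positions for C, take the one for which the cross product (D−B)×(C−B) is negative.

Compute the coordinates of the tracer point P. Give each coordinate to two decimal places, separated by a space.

A=(0,0), D=(6.00,0)
B = A + 3.00·(cos51°, sin51°) = (1.8880, 2.3314)
|BD| = 4.7270
circle(B,10.00) ∩ circle(D,6.00): a=9.1331, h=4.0726
  candidates: C₊=(11.8416,1.3696) cross=19.251; C₋=(7.8242,-5.7160) cross=-19.251
  mode - wants cross < 0 → take C=(7.8242,-5.7160) (cross=-19.251)
ex = (C−B)/|BC| = (0.5936,-0.8047); ey = (0.8047,0.5936)
P = B + 0.94·ex + 2.38·ey = (4.3613,2.9878)

4.36 2.99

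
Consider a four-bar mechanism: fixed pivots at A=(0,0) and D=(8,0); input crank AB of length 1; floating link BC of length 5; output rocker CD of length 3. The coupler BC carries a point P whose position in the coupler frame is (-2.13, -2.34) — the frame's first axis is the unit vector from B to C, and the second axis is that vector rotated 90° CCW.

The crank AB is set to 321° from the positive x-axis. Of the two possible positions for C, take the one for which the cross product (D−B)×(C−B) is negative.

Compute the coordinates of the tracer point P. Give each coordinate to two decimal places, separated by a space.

A=(0,0), D=(8.00,0)
B = A + 1.00·(cos321°, sin321°) = (0.7771, -0.6293)
|BD| = 7.2502
circle(B,5.00) ∩ circle(D,3.00): a=4.7285, h=1.6251
  candidates: C₊=(5.3468,1.4001) cross=11.783; C₋=(5.6289,-1.8379) cross=-11.783
  mode - wants cross < 0 → take C=(5.6289,-1.8379) (cross=-11.783)
ex = (C−B)/|BC| = (0.9703,-0.2417); ey = (0.2417,0.9703)
P = B + -2.13·ex + -2.34·ey = (-1.8553,-2.3851)

-1.86 -2.39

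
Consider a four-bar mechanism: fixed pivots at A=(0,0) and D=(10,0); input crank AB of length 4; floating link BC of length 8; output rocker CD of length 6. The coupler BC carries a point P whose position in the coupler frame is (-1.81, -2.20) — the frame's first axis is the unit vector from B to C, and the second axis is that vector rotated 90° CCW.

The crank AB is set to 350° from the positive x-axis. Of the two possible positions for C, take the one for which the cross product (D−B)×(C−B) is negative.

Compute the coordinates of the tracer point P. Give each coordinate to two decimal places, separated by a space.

1.13 -1.14

A=(0,0), D=(10.00,0)
B = A + 4.00·(cos350°, sin350°) = (3.9392, -0.6946)
|BD| = 6.1004
circle(B,8.00) ∩ circle(D,6.00): a=5.3451, h=5.9523
  candidates: C₊=(8.5719,5.8276) cross=36.311; C₋=(9.9273,-5.9996) cross=-36.311
  mode - wants cross < 0 → take C=(9.9273,-5.9996) (cross=-36.311)
ex = (C−B)/|BC| = (0.7485,-0.6631); ey = (0.6631,0.7485)
P = B + -1.81·ex + -2.20·ey = (1.1256,-1.1411)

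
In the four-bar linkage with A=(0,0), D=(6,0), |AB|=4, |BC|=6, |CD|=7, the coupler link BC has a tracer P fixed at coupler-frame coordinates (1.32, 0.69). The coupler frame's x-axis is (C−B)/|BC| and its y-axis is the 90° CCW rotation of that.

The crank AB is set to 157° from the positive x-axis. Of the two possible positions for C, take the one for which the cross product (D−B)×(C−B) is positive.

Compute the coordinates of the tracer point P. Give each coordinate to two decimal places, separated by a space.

-3.02 2.90

A=(0,0), D=(6.00,0)
B = A + 4.00·(cos157°, sin157°) = (-3.6820, 1.5629)
|BD| = 9.8074
circle(B,6.00) ∩ circle(D,7.00): a=4.2409, h=4.2444
  candidates: C₊=(1.1811,5.0772) cross=41.626; C₋=(-0.1717,-3.3030) cross=-41.626
  mode + wants cross > 0 → take C=(1.1811,5.0772) (cross=41.626)
ex = (C−B)/|BC| = (0.8105,0.5857); ey = (-0.5857,0.8105)
P = B + 1.32·ex + 0.69·ey = (-3.0163,2.8953)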